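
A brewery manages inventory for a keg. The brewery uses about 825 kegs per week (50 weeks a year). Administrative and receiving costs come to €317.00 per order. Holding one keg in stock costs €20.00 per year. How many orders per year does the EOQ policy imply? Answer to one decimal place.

Annual demand D = 825 × 50 = 41,250.
EOQ = √(2DS/H) = √(2 × 41,250 × 317 / 20) ≈ 1143.51.
Orders per year = D / Q* = 41,250 / 1143.51 ≈ 36.073.

N ≈ 36.1 orders per year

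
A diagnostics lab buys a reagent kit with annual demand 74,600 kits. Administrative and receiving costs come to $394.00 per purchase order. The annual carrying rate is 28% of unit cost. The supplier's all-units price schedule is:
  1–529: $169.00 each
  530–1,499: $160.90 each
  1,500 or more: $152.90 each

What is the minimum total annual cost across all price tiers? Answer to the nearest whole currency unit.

TC* ≈ $11,458,044

Holding cost per unit per year at price C is H = 0.28·C.
Evaluate total cost at each tier's feasible EOQ or, if the EOQ is below the tier, at the tier's minimum quantity.
Tier 1 ($169.00): EOQ = 1114.6 exceeds tier's upper bound 529, so this tier is dominated.
EOQ at $160.90 = 1142.3 (feasible in tier 2): TC = 74,600×$160.90 + (74,600/1142.3)×394 + (1142.3/2)×0.28×$160.90 = $12,054,602.34.
EOQ at $152.90 = 1171.8 < 1500, so use break Q=1500: TC = 74,600×$152.90 + (74,600/1500.0)×394 + (1500.0/2)×0.28×$152.90 = $11,458,043.93.
Lowest total cost among the candidates is at Q = 1500.0.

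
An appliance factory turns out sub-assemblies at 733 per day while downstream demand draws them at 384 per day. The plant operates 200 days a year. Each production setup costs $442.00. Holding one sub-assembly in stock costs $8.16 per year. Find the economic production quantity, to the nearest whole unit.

Q* ≈ 4,180 sub-assemblies

Annual demand D = 384 × 200 = 76,800.
Production build-up factor (1 − d/p) = 1 − 384/733 = 0.4761.
Q* = √(2DS / (H(1 − d/p))) = √(2 × 76,800 × 442 / (8.16 × 0.4761)).
= √(67,891,200 / 3.8852) ≈ 4180.237.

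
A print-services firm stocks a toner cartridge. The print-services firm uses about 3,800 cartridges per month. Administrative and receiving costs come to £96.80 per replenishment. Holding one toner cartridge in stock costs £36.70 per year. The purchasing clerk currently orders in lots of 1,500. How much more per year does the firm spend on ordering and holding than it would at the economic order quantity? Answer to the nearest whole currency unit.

Annual demand D = 3,800 × 12 = 45,600.
EOQ = √(2DS/H) = √(2 × 45,600 × 96.8 / 36.7) ≈ 490.46.
Cost at Q* = (D/Q*)S + (Q*/2)H = √(2DSH) ≈ £17,999.82.
Cost at Q = 1,500: (45,600/1,500)×96.8 + (1,500/2)×36.7 = £2,942.72 + £27,525.00 = £30,467.72.
Excess = £30,467.72 − £17,999.82 = £12,467.90.

Extra cost ≈ £12,468 per year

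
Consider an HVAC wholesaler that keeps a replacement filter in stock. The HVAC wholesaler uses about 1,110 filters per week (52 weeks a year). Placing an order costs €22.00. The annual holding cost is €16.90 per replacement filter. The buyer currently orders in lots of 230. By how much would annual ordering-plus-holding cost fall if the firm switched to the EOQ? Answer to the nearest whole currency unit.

Annual demand D = 1,110 × 52 = 57,720.
EOQ = √(2DS/H) = √(2 × 57,720 × 22 / 16.9) ≈ 387.66.
Cost at Q* = (D/Q*)S + (Q*/2)H = √(2DSH) ≈ €6,551.38.
Cost at Q = 230: (57,720/230)×22 + (230/2)×16.9 = €5,521.04 + €1,943.50 = €7,464.54.
Excess = €7,464.54 − €6,551.38 = €913.16.

Extra cost ≈ €913 per year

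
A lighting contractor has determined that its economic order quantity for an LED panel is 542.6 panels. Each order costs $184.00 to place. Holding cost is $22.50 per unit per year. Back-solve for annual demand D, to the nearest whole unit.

D ≈ 18,001 panels per year

Squaring Q* = √(2DS/H) gives Q*² = 2DS/H.
From Q* = √(2DS/H): D = Q*²H / (2S) = 542.6² × 22.5 / (2 × 184) = 18000.902.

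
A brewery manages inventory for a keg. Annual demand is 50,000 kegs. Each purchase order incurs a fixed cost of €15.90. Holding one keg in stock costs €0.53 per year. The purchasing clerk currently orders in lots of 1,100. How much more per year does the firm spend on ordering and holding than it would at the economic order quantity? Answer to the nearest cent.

Extra cost ≈ €96.24 per year

EOQ = √(2DS/H) = √(2 × 50,000 × 15.9 / 0.53) ≈ 1732.05.
Cost at Q* = (D/Q*)S + (Q*/2)H = √(2DSH) ≈ €917.99.
Cost at Q = 1,100: (50,000/1,100)×15.9 + (1,100/2)×0.53 = €722.73 + €291.50 = €1,014.23.
Excess = €1,014.23 − €917.99 = €96.24.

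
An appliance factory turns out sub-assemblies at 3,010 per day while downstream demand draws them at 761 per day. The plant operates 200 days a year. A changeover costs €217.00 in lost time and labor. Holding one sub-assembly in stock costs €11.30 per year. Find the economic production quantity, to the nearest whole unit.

Q* ≈ 2,797 sub-assemblies

Annual demand D = 761 × 200 = 152,200.
Production build-up factor (1 − d/p) = 1 − 761/3,010 = 0.7472.
Q* = √(2DS / (H(1 − d/p))) = √(2 × 152,200 × 217 / (11.3 × 0.7472)).
= √(66,054,800 / 8.4431) ≈ 2797.058.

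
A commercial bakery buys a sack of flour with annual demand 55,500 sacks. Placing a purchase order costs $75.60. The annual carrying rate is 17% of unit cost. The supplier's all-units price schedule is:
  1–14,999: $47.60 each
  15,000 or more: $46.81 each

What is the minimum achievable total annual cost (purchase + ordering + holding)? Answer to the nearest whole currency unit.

TC* ≈ $2,650,040

Holding cost per unit per year at price C is H = 0.17·C.
Candidates are each tier's EOQ (if it falls in that tier) and each price-break quantity.
EOQ at $47.60 = 1018.3 (feasible in tier 1): TC = 55,500×$47.60 + (55,500/1018.3)×75.6 + (1018.3/2)×0.17×$47.60 = $2,650,040.44.
EOQ at $46.81 = 1026.9 < 15000, so use break Q=15000: TC = 55,500×$46.81 + (55,500/15000.0)×75.6 + (15000.0/2)×0.17×$46.81 = $2,657,917.47.
Lowest total cost among the candidates is at Q = 1018.3.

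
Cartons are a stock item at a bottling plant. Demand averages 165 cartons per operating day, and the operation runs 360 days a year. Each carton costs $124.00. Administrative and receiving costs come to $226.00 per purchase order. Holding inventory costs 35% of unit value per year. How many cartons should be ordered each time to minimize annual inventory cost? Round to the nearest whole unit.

Annual demand D = 165 × 360 = 59,400.
Holding cost H = 0.35 × $124.00 = $43.4000 per unit per year.
EOQ = √(2DS / H) = √(2 × 59,400 × 226 / 43.4).
= √(26,848,800 / 43.4) = √618,635.9447 ≈ 786.534.

Q* ≈ 787 cartons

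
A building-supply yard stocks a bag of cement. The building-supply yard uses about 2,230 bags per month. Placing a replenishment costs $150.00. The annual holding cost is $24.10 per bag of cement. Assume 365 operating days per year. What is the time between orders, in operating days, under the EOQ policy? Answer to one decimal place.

T ≈ 7.9 days

Annual demand D = 2,230 × 12 = 26,760.
EOQ = √(2DS/H) = √(2 × 26,760 × 150 / 24.1) ≈ 577.16.
Cycle time = Q*/D × 365 = 577.16 / 26,760 × 365 ≈ 7.872 days.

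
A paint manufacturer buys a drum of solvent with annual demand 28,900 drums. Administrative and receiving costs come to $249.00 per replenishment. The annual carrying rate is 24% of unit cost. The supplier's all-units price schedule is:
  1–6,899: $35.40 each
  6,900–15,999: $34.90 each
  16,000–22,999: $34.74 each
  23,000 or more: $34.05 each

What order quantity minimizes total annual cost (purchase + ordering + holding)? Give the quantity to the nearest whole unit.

Q* ≈ 1,302 drums

Holding cost per unit per year at price C is H = 0.24·C.
Candidates are each tier's EOQ (if it falls in that tier) and each price-break quantity.
EOQ at $35.40 = 1301.5 (feasible in tier 1): TC = 28,900×$35.40 + (28,900/1301.5)×249 + (1301.5/2)×0.24×$35.40 = $1,034,117.85.
EOQ at $34.90 = 1310.8 < 6900, so use break Q=6900: TC = 28,900×$34.90 + (28,900/6900.0)×249 + (6900.0/2)×0.24×$34.90 = $1,038,550.11.
EOQ at $34.74 = 1313.8 < 16000, so use break Q=16000: TC = 28,900×$34.74 + (28,900/16000.0)×249 + (16000.0/2)×0.24×$34.74 = $1,071,136.56.
EOQ at $34.05 = 1327.1 < 23000, so use break Q=23000: TC = 28,900×$34.05 + (28,900/23000.0)×249 + (23000.0/2)×0.24×$34.05 = $1,078,335.87.
Lowest total cost is $1,034,117.85 at Q = 1301.5.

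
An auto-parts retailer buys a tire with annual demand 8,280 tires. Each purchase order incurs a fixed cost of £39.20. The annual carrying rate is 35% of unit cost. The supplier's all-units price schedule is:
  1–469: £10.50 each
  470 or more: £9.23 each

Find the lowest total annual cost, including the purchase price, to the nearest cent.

Holding cost per unit per year at price C is H = 0.35·C.
Evaluate total cost at each tier's feasible EOQ or, if the EOQ is below the tier, at the tier's minimum quantity.
EOQ at £10.50 = 420.3 (feasible in tier 1): TC = 8,280×£10.50 + (8,280/420.3)×39.2 + (420.3/2)×0.35×£10.50 = £88,484.55.
EOQ at £9.23 = 448.3 < 470, so use break Q=470: TC = 8,280×£9.23 + (8,280/470.0)×39.2 + (470.0/2)×0.35×£9.23 = £77,874.15.
Lowest total cost among the candidates is at Q = 470.0.

TC* ≈ £77,874.15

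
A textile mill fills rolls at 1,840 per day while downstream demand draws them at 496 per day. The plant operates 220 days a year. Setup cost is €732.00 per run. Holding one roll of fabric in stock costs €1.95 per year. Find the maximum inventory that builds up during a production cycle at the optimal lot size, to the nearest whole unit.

Annual demand D = 496 × 220 = 109,120.
Production build-up factor (1 − d/p) = 1 − 496/1,840 = 0.7304.
Q* = √(2DS / (H(1 − d/p))) = √(2 × 109,120 × 732 / (1.95 × 0.7304)).
= √(159,751,680 / 1.4243) ≈ 10590.457.
Maximum inventory = Q*(1 − d/p) = 10590.457 × 0.7304 ≈ 7735.638.

I_max ≈ 7,736 rolls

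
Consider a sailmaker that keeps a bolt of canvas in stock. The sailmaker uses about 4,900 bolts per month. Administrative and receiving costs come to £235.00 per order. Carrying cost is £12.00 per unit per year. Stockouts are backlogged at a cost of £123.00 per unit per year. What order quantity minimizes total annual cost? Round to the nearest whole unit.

Annual demand D = 4,900 × 12 = 58,800.
With planned backorders, Q* = √(2DS/H) · √((H+B)/B).
√(2DS/H) = √(2 × 58,800 × 235 / 12) = 1517.564.
√((H+B)/B) = √((12+123)/123) = 1.0476.
Q* ≈ 1589.869.

Q* ≈ 1,590 bolts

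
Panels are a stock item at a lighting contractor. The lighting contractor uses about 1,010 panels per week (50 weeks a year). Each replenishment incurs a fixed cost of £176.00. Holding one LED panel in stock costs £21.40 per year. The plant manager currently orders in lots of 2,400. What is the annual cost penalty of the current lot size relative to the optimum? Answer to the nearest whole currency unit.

Annual demand D = 1,010 × 50 = 50,500.
EOQ = √(2DS/H) = √(2 × 50,500 × 176 / 21.4) ≈ 911.40.
Cost at Q* = (D/Q*)S + (Q*/2)H = √(2DSH) ≈ £19,504.01.
Cost at Q = 2,400: (50,500/2,400)×176 + (2,400/2)×21.4 = £3,703.33 + £25,680.00 = £29,383.33.
Excess = £29,383.33 − £19,504.01 = £9,879.32.

Extra cost ≈ £9,879 per year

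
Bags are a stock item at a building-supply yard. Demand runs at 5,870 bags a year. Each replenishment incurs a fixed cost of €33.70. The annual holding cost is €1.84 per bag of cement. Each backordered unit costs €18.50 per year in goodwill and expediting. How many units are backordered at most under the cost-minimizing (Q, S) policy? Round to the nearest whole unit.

With planned backorders, Q* = √(2DS/H) · √((H+B)/B).
√(2DS/H) = √(2 × 5,870 × 33.7 / 1.84) = 463.703.
√((H+B)/B) = √((1.84+18.5)/18.5) = 1.0486.
Q* ≈ 486.217.
S* = Q* · H/(H+B) = 486.217 × 1.84/20.34 ≈ 43.984.

S* ≈ 44 bags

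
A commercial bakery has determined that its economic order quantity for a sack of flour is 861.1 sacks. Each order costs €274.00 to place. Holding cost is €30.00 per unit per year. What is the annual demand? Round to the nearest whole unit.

Squaring Q* = √(2DS/H) gives Q*² = 2DS/H.
From Q* = √(2DS/H): D = Q*²H / (2S) = 861.1² × 30 / (2 × 274) = 40592.694.

D ≈ 40,593 sacks per year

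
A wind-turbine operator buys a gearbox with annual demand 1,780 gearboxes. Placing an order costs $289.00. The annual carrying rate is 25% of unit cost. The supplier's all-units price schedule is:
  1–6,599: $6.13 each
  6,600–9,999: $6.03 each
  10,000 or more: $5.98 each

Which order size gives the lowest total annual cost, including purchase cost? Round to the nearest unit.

Q* ≈ 819 gearboxes

Holding cost per unit per year at price C is H = 0.25·C.
Evaluate total cost at each tier's feasible EOQ or, if the EOQ is below the tier, at the tier's minimum quantity.
EOQ at $6.13 = 819.4 (feasible in tier 1): TC = 1,780×$6.13 + (1,780/819.4)×289 + (819.4/2)×0.25×$6.13 = $12,167.07.
EOQ at $6.03 = 826.1 < 6600, so use break Q=6600: TC = 1,780×$6.03 + (1,780/6600.0)×289 + (6600.0/2)×0.25×$6.03 = $15,786.09.
EOQ at $5.98 = 829.6 < 10000, so use break Q=10000: TC = 1,780×$5.98 + (1,780/10000.0)×289 + (10000.0/2)×0.25×$5.98 = $18,170.84.
Lowest total cost is $12,167.07 at Q = 819.4.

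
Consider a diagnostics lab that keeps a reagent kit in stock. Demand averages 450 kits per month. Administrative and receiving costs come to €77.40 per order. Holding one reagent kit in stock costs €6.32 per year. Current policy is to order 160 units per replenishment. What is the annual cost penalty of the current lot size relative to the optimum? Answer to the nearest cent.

Extra cost ≈ €819.37 per year

Annual demand D = 450 × 12 = 5,400.
EOQ = √(2DS/H) = √(2 × 5,400 × 77.4 / 6.32) ≈ 363.68.
Cost at Q* = (D/Q*)S + (Q*/2)H = √(2DSH) ≈ €2,298.48.
Cost at Q = 160: (5,400/160)×77.4 + (160/2)×6.32 = €2,612.25 + €505.60 = €3,117.85.
Excess = €3,117.85 − €2,298.48 = €819.37.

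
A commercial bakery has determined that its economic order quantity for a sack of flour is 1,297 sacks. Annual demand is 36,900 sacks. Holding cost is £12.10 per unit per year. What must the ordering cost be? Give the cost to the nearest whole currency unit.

S ≈ £276

Squaring Q* = √(2DS/H) gives Q*² = 2DS/H.
From Q* = √(2DS/H): S = Q*²H / (2D) = 1,297² × 12.1 / (2 × 36,900) = 275.8093.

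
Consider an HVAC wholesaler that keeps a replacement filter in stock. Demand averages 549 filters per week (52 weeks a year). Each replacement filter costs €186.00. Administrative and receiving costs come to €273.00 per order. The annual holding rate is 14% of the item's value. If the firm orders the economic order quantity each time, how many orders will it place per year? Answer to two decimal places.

N ≈ 36.90 orders per year

Annual demand D = 549 × 52 = 28,548.
Holding cost H = 0.14 × €186.00 = €26.0400 per unit per year.
Q* = √(2DS/H) = √(2 × 28,548 × 273 / 26.04) ≈ 773.68.
Orders per year = D / Q* = 28,548 / 773.68 ≈ 36.899.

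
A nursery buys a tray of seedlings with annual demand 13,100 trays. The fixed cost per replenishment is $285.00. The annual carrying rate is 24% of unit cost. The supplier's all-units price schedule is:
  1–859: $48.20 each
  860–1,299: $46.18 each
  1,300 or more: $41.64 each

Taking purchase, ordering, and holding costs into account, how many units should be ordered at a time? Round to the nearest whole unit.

Holding cost per unit per year at price C is H = 0.24·C.
Candidates are each tier's EOQ (if it falls in that tier) and each price-break quantity.
EOQ at $48.20 = 803.4 (feasible in tier 1): TC = 13,100×$48.20 + (13,100/803.4)×285 + (803.4/2)×0.24×$48.20 = $640,713.99.
EOQ at $46.18 = 820.8 < 860, so use break Q=860: TC = 13,100×$46.18 + (13,100/860.0)×285 + (860.0/2)×0.24×$46.18 = $614,065.06.
EOQ at $41.64 = 864.4 < 1300, so use break Q=1300: TC = 13,100×$41.64 + (13,100/1300.0)×285 + (1300.0/2)×0.24×$41.64 = $554,851.76.
Lowest total cost is $554,851.76 at Q = 1300.0.

Q* ≈ 1,300 trays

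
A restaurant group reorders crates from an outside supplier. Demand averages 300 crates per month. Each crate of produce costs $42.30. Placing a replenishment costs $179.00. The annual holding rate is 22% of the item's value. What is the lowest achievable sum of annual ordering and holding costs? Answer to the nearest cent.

Annual demand D = 300 × 12 = 3,600.
Holding cost H = 0.22 × $42.30 = $9.3060 per unit per year.
The optimal lot size = √(2DS/H) = √(2 × 3,600 × 179 / 9.306) ≈ 372.14.
At the optimum the two cost components are equal, so total cost = 2·(Q*/2)H = Q*·H.
Minimum total = √(2DSH) = √(2 × 3,600 × 179 × 9.306) ≈ 3463.174.

TC* ≈ $3,463.17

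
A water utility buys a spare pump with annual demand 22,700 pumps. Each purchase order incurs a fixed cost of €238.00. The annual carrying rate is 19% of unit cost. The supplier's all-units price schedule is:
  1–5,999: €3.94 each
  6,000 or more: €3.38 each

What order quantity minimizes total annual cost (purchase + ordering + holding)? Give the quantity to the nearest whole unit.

Q* ≈ 6,000 pumps

Holding cost per unit per year at price C is H = 0.19·C.
Evaluate total cost at each tier's feasible EOQ or, if the EOQ is below the tier, at the tier's minimum quantity.
EOQ at €3.94 = 3799.2 (feasible in tier 1): TC = 22,700×€3.94 + (22,700/3799.2)×238 + (3799.2/2)×0.19×€3.94 = €92,282.08.
EOQ at €3.38 = 4101.9 < 6000, so use break Q=6000: TC = 22,700×€3.38 + (22,700/6000.0)×238 + (6000.0/2)×0.19×€3.38 = €79,553.03.
Lowest total cost is €79,553.03 at Q = 6000.0.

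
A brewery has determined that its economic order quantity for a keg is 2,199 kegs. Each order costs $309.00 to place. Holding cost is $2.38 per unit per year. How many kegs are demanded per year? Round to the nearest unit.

Squaring Q* = √(2DS/H) gives Q*² = 2DS/H.
From Q* = √(2DS/H): D = Q*²H / (2S) = 2,199² × 2.38 / (2 × 309) = 18622.541.

D ≈ 18,623 kegs per year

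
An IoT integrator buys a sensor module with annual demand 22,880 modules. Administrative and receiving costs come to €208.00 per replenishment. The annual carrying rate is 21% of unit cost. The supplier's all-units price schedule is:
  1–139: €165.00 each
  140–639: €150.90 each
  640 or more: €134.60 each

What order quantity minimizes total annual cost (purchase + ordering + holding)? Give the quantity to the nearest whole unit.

Q* ≈ 640 modules

Holding cost per unit per year at price C is H = 0.21·C.
For each price level, check whether its EOQ is feasible; otherwise the best quantity at that price is the breakpoint.
Tier 1 (€165.00): EOQ = 524.1 exceeds tier's upper bound 139, so this tier is dominated.
EOQ at €150.90 = 548.1 (feasible in tier 2): TC = 22,880×€150.90 + (22,880/548.1)×208 + (548.1/2)×0.21×€150.90 = €3,469,959.17.
EOQ at €134.60 = 580.3 < 640, so use break Q=640: TC = 22,880×€134.60 + (22,880/640.0)×208 + (640.0/2)×0.21×€134.60 = €3,096,129.12.
Lowest total cost is €3,096,129.12 at Q = 640.0.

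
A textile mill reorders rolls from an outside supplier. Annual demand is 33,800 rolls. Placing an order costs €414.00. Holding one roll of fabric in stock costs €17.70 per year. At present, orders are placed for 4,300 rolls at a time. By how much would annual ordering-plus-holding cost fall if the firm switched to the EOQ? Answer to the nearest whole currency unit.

Extra cost ≈ €19,053 per year

EOQ = √(2DS/H) = √(2 × 33,800 × 414 / 17.7) ≈ 1257.44.
Cost at Q* = (D/Q*)S + (Q*/2)H = √(2DSH) ≈ €22,256.67.
Cost at Q = 4,300: (33,800/4,300)×414 + (4,300/2)×17.7 = €3,254.23 + €38,055.00 = €41,309.23.
Excess = €41,309.23 − €22,256.67 = €19,052.56.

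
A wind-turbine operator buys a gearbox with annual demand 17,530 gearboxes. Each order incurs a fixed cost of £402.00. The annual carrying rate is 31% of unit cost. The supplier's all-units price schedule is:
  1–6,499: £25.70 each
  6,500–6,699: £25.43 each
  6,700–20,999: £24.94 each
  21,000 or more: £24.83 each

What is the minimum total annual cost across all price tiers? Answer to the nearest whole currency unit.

Holding cost per unit per year at price C is H = 0.31·C.
Evaluate total cost at each tier's feasible EOQ or, if the EOQ is below the tier, at the tier's minimum quantity.
EOQ at £25.70 = 1330.1 (feasible in tier 1): TC = 17,530×£25.70 + (17,530/1330.1)×402 + (1330.1/2)×0.31×£25.70 = £461,117.60.
EOQ at £25.43 = 1337.1 < 6500, so use break Q=6500: TC = 17,530×£25.43 + (17,530/6500.0)×402 + (6500.0/2)×0.31×£25.43 = £472,492.79.
EOQ at £24.94 = 1350.2 < 6700, so use break Q=6700: TC = 17,530×£24.94 + (17,530/6700.0)×402 + (6700.0/2)×0.31×£24.94 = £464,150.19.
EOQ at £24.83 = 1353.2 < 21000, so use break Q=21000: TC = 17,530×£24.83 + (17,530/21000.0)×402 + (21000.0/2)×0.31×£24.83 = £516,427.12.
Lowest total cost among the candidates is at Q = 1330.1.

TC* ≈ £461,118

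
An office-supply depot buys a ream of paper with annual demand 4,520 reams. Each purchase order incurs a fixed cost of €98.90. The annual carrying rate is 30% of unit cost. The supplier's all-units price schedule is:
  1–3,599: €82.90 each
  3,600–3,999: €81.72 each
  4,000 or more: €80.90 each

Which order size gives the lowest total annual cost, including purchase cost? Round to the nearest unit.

Q* ≈ 190 reams

Holding cost per unit per year at price C is H = 0.30·C.
Evaluate total cost at each tier's feasible EOQ or, if the EOQ is below the tier, at the tier's minimum quantity.
EOQ at €82.90 = 189.6 (feasible in tier 1): TC = 4,520×€82.90 + (4,520/189.6)×98.9 + (189.6/2)×0.30×€82.90 = €379,423.42.
EOQ at €81.72 = 191.0 < 3600, so use break Q=3600: TC = 4,520×€81.72 + (4,520/3600.0)×98.9 + (3600.0/2)×0.30×€81.72 = €413,627.37.
EOQ at €80.90 = 191.9 < 4000, so use break Q=4000: TC = 4,520×€80.90 + (4,520/4000.0)×98.9 + (4000.0/2)×0.30×€80.90 = €414,319.76.
Lowest total cost is €379,423.42 at Q = 189.6.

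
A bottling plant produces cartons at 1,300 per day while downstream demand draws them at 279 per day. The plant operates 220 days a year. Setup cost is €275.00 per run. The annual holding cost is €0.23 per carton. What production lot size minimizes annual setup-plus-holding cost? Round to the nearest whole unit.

Q* ≈ 13,671 cartons

Annual demand D = 279 × 220 = 61,380.
Production build-up factor (1 − d/p) = 1 − 279/1,300 = 0.7854.
Q* = √(2DS / (H(1 − d/p))) = √(2 × 61,380 × 275 / (0.23 × 0.7854)).
= √(33,759,000 / 0.1806) ≈ 13670.666.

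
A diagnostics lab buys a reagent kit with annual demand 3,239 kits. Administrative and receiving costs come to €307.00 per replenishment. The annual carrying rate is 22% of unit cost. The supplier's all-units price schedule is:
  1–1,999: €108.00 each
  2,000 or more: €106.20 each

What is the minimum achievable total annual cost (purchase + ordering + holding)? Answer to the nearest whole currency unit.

TC* ≈ €356,686

Holding cost per unit per year at price C is H = 0.22·C.
Evaluate total cost at each tier's feasible EOQ or, if the EOQ is below the tier, at the tier's minimum quantity.
EOQ at €108.00 = 289.3 (feasible in tier 1): TC = 3,239×€108.00 + (3,239/289.3)×307 + (289.3/2)×0.22×€108.00 = €356,686.05.
EOQ at €106.20 = 291.8 < 2000, so use break Q=2000: TC = 3,239×€106.20 + (3,239/2000.0)×307 + (2000.0/2)×0.22×€106.20 = €367,842.99.
Lowest total cost among the candidates is at Q = 289.3.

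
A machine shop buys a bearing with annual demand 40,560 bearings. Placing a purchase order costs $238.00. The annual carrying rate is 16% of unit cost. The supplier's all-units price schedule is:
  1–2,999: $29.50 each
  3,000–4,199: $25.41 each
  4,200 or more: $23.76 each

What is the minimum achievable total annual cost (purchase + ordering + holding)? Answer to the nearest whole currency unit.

Holding cost per unit per year at price C is H = 0.16·C.
Candidates are each tier's EOQ (if it falls in that tier) and each price-break quantity.
EOQ at $29.50 = 2022.5 (feasible in tier 1): TC = 40,560×$29.50 + (40,560/2022.5)×238 + (2022.5/2)×0.16×$29.50 = $1,206,066.04.
EOQ at $25.41 = 2179.2 < 3000, so use break Q=3000: TC = 40,560×$25.41 + (40,560/3000.0)×238 + (3000.0/2)×0.16×$25.41 = $1,039,945.76.
EOQ at $23.76 = 2253.6 < 4200, so use break Q=4200: TC = 40,560×$23.76 + (40,560/4200.0)×238 + (4200.0/2)×0.16×$23.76 = $973,987.36.
Lowest total cost among the candidates is at Q = 4200.0.

TC* ≈ $973,987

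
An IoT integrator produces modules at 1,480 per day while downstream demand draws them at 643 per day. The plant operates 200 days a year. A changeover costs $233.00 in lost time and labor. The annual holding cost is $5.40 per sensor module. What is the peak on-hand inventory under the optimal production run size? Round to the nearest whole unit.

Annual demand D = 643 × 200 = 128,600.
Production build-up factor (1 − d/p) = 1 − 643/1,480 = 0.5655.
Q* = √(2DS / (H(1 − d/p))) = √(2 × 128,600 × 233 / (5.4 × 0.5655)).
= √(59,927,600 / 3.0539) ≈ 4429.806.
Maximum inventory = Q*(1 − d/p) = 4429.806 × 0.5655 ≈ 2505.235.

I_max ≈ 2,505 modules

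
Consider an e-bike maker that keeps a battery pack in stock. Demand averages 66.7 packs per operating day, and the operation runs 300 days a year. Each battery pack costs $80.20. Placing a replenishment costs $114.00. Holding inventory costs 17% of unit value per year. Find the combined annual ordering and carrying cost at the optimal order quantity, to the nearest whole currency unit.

TC* ≈ $7,887

Annual demand D = 66.7 × 300 = 20,010.
Holding cost H = 0.17 × $80.20 = $13.6340 per unit per year.
The optimal lot size = √(2DS/H) = √(2 × 20,010 × 114 / 13.634) ≈ 578.47.
At Q*, ordering cost (D/Q*)S equals holding cost (Q*/2)H, each = √(DSH/2).
Minimum total = √(2DSH) = √(2 × 20,010 × 114 × 13.634) ≈ 7886.832.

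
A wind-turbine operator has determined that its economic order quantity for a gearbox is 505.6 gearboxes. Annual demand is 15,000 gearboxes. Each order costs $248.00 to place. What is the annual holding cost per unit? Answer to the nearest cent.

The basic EOQ model gives Q* = √(2DS/H); rearrange for the unknown.
From Q* = √(2DS/H): H = 2DS / Q*² = 2 × 15,000 × 248 / 505.6² = 29.1044.

H ≈ $29.10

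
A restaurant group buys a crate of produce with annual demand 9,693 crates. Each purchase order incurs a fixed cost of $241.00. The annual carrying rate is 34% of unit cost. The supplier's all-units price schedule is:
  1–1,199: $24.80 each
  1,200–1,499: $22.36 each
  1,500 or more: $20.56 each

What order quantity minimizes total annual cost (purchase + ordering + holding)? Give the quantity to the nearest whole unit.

Holding cost per unit per year at price C is H = 0.34·C.
For each price level, check whether its EOQ is feasible; otherwise the best quantity at that price is the breakpoint.
EOQ at $24.80 = 744.4 (feasible in tier 1): TC = 9,693×$24.80 + (9,693/744.4)×241 + (744.4/2)×0.34×$24.80 = $246,662.91.
EOQ at $22.36 = 783.9 < 1200, so use break Q=1200: TC = 9,693×$22.36 + (9,693/1200.0)×241 + (1200.0/2)×0.34×$22.36 = $223,243.60.
EOQ at $20.56 = 817.5 < 1500, so use break Q=1500: TC = 9,693×$20.56 + (9,693/1500.0)×241 + (1500.0/2)×0.34×$20.56 = $206,088.22.
Lowest total cost is $206,088.22 at Q = 1500.0.

Q* ≈ 1,500 crates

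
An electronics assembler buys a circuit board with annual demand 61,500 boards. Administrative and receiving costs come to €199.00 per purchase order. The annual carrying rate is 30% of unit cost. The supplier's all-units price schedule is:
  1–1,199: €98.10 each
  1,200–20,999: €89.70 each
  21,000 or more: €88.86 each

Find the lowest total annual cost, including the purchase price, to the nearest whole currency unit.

Holding cost per unit per year at price C is H = 0.30·C.
For each price level, check whether its EOQ is feasible; otherwise the best quantity at that price is the breakpoint.
EOQ at €98.10 = 912.0 (feasible in tier 1): TC = 61,500×€98.10 + (61,500/912.0)×199 + (912.0/2)×0.30×€98.10 = €6,059,989.49.
EOQ at €89.70 = 953.7 < 1200, so use break Q=1200: TC = 61,500×€89.70 + (61,500/1200.0)×199 + (1200.0/2)×0.30×€89.70 = €5,542,894.75.
EOQ at €88.86 = 958.2 < 21000, so use break Q=21000: TC = 61,500×€88.86 + (61,500/21000.0)×199 + (21000.0/2)×0.30×€88.86 = €5,745,381.79.
Lowest total cost among the candidates is at Q = 1200.0.

TC* ≈ €5,542,895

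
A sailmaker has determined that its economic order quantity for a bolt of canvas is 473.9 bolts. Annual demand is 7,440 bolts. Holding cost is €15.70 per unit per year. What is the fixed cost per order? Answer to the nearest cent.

S ≈ €236.96

Squaring Q* = √(2DS/H) gives Q*² = 2DS/H.
From Q* = √(2DS/H): S = Q*²H / (2D) = 473.9² × 15.7 / (2 × 7,440) = 236.9573.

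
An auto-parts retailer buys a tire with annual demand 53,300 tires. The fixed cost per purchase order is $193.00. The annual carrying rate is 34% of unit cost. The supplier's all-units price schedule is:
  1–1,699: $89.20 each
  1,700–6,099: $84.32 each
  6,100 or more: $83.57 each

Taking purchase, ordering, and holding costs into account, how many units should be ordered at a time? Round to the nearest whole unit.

Holding cost per unit per year at price C is H = 0.34·C.
For each price level, check whether its EOQ is feasible; otherwise the best quantity at that price is the breakpoint.
EOQ at $89.20 = 823.6 (feasible in tier 1): TC = 53,300×$89.20 + (53,300/823.6)×193 + (823.6/2)×0.34×$89.20 = $4,779,339.24.
EOQ at $84.32 = 847.1 < 1700, so use break Q=1700: TC = 53,300×$84.32 + (53,300/1700.0)×193 + (1700.0/2)×0.34×$84.32 = $4,524,675.60.
EOQ at $83.57 = 850.9 < 6100, so use break Q=6100: TC = 53,300×$83.57 + (53,300/6100.0)×193 + (6100.0/2)×0.34×$83.57 = $4,542,629.47.
Lowest total cost is $4,524,675.60 at Q = 1700.0.

Q* ≈ 1,700 tires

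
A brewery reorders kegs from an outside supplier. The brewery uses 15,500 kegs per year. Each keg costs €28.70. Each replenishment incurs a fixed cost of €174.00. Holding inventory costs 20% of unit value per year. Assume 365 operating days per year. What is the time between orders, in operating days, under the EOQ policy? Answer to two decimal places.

T ≈ 22.83 days

Holding cost H = 0.20 × €28.70 = €5.7400 per unit per year.
EOQ = √(2DS/H) = √(2 × 15,500 × 174 / 5.74) ≈ 969.39.
Cycle time = Q*/D × 365 = 969.39 / 15,500 × 365 ≈ 22.828 days.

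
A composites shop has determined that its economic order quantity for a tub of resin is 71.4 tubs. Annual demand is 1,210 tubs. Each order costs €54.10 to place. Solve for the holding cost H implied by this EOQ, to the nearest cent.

Squaring Q* = √(2DS/H) gives Q*² = 2DS/H.
From Q* = √(2DS/H): H = 2DS / Q*² = 2 × 1,210 × 54.1 / 71.4² = 25.6813.

H ≈ €25.68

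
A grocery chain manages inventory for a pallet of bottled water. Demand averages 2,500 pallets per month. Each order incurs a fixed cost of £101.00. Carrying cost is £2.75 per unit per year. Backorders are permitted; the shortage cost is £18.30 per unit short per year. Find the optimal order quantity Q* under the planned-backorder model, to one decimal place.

Q* ≈ 1,592.1 pallets

Annual demand D = 2,500 × 12 = 30,000.
With planned backorders, Q* = √(2DS/H) · √((H+B)/B).
√(2DS/H) = √(2 × 30,000 × 101 / 2.75) = 1484.465.
√((H+B)/B) = √((2.75+18.3)/18.3) = 1.0725.
Q* ≈ 1592.100.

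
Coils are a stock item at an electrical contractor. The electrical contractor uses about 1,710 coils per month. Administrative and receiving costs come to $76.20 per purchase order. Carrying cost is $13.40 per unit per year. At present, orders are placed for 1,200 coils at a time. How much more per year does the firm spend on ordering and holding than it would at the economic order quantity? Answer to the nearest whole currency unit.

Extra cost ≈ $2,870 per year

Annual demand D = 1,710 × 12 = 20,520.
EOQ = √(2DS/H) = √(2 × 20,520 × 76.2 / 13.4) ≈ 483.09.
Cost at Q* = (D/Q*)S + (Q*/2)H = √(2DSH) ≈ $6,473.42.
Cost at Q = 1,200: (20,520/1,200)×76.2 + (1,200/2)×13.4 = $1,303.02 + $8,040.00 = $9,343.02.
Excess = $9,343.02 − $6,473.42 = $2,869.60.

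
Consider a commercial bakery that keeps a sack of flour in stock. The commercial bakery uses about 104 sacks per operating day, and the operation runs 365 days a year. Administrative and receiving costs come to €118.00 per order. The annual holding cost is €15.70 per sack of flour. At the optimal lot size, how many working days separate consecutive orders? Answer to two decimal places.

Annual demand D = 104 × 365 = 37,960.
The optimal lot size = √(2DS/H) = √(2 × 37,960 × 118 / 15.7) ≈ 755.39.
Cycle time = Q*/D × 365 = 755.39 / 37,960 × 365 ≈ 7.263 days.

T ≈ 7.26 days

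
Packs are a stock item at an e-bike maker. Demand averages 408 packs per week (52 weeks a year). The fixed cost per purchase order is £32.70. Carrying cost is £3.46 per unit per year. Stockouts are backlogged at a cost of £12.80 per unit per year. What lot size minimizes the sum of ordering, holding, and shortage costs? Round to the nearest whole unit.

Annual demand D = 408 × 52 = 21,216.
With planned backorders, Q* = √(2DS/H) · √((H+B)/B).
√(2DS/H) = √(2 × 21,216 × 32.7 / 3.46) = 633.261.
√((H+B)/B) = √((3.46+12.8)/12.8) = 1.1271.
Q* ≈ 713.736.

Q* ≈ 714 packs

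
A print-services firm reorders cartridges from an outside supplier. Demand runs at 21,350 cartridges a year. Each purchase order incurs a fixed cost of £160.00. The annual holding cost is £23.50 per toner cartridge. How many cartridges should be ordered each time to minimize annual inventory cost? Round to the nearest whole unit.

Q* ≈ 539 cartridges

EOQ = √(2DS / H) = √(2 × 21,350 × 160 / 23.5).
= √(6,832,000 / 23.5) = √290,723.4043 ≈ 539.188.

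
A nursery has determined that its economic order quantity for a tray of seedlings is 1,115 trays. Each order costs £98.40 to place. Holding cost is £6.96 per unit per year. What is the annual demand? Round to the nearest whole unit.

D ≈ 43,968 trays per year

Invert the EOQ relation Q*² = 2DS/H.
From Q* = √(2DS/H): D = Q*²H / (2S) = 1,115² × 6.96 / (2 × 98.4) = 43967.713.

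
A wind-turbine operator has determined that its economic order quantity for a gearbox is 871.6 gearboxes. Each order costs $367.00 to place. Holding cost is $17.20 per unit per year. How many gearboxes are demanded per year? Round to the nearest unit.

D ≈ 17,802 gearboxes per year

Squaring Q* = √(2DS/H) gives Q*² = 2DS/H.
From Q* = √(2DS/H): D = Q*²H / (2S) = 871.6² × 17.2 / (2 × 367) = 17801.919.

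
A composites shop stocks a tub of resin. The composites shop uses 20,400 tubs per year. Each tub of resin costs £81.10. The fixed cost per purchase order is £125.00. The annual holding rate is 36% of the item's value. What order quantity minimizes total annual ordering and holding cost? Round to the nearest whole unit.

Holding cost H = 0.36 × £81.10 = £29.1960 per unit per year.
EOQ = √(2DS / H) = √(2 × 20,400 × 125 / 29.196).
= √(5,100,000 / 29.196) = √174,681.4632 ≈ 417.949.

Q* ≈ 418 tubs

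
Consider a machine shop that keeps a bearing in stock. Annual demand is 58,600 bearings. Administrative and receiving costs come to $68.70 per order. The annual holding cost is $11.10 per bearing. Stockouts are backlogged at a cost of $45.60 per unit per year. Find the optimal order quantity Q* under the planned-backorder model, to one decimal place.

Q* ≈ 949.7 bearings

With planned backorders, Q* = √(2DS/H) · √((H+B)/B).
√(2DS/H) = √(2 × 58,600 × 68.7 / 11.1) = 851.688.
√((H+B)/B) = √((11.1+45.6)/45.6) = 1.1151.
Q* ≈ 949.707.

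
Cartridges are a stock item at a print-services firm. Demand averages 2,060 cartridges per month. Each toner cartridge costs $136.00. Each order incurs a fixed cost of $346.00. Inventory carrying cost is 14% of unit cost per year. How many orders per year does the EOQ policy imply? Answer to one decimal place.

N ≈ 26.1 orders per year

Annual demand D = 2,060 × 12 = 24,720.
Holding cost H = 0.14 × $136.00 = $19.0400 per unit per year.
The optimal lot size = √(2DS/H) = √(2 × 24,720 × 346 / 19.04) ≈ 947.86.
Orders per year = D / Q* = 24,720 / 947.86 ≈ 26.080.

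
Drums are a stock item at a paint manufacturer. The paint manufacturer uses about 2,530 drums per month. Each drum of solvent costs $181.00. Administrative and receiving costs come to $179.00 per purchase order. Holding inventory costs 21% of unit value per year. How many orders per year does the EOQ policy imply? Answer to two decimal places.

Annual demand D = 2,530 × 12 = 30,360.
Holding cost H = 0.21 × $181.00 = $38.0100 per unit per year.
Q* = √(2DS/H) = √(2 × 30,360 × 179 / 38.01) ≈ 534.74.
Orders per year = D / Q* = 30,360 / 534.74 ≈ 56.775.

N ≈ 56.78 orders per year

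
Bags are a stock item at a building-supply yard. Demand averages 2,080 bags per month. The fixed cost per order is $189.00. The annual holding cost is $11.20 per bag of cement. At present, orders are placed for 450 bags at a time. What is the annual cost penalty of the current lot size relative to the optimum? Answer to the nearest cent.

Annual demand D = 2,080 × 12 = 24,960.
EOQ = √(2DS/H) = √(2 × 24,960 × 189 / 11.2) ≈ 917.82.
Cost at Q* = (D/Q*)S + (Q*/2)H = √(2DSH) ≈ $10,279.62.
Cost at Q = 450: (24,960/450)×189 + (450/2)×11.2 = $10,483.20 + $2,520.00 = $13,003.20.
Excess = $13,003.20 − $10,279.62 = $2,723.58.

Extra cost ≈ $2,723.58 per year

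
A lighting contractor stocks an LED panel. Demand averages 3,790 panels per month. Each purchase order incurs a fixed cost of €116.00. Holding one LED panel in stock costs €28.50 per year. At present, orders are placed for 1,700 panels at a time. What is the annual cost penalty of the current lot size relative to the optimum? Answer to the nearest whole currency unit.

Annual demand D = 3,790 × 12 = 45,480.
EOQ = √(2DS/H) = √(2 × 45,480 × 116 / 28.5) ≈ 608.46.
Cost at Q* = (D/Q*)S + (Q*/2)H = √(2DSH) ≈ €17,341.10.
Cost at Q = 1,700: (45,480/1,700)×116 + (1,700/2)×28.5 = €3,103.34 + €24,225.00 = €27,328.34.
Excess = €27,328.34 − €17,341.10 = €9,987.24.

Extra cost ≈ €9,987 per year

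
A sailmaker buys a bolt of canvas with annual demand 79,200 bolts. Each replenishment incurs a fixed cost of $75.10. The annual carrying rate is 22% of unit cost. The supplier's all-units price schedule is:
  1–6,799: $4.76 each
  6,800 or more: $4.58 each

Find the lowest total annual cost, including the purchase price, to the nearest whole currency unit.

Holding cost per unit per year at price C is H = 0.22·C.
Evaluate total cost at each tier's feasible EOQ or, if the EOQ is below the tier, at the tier's minimum quantity.
EOQ at $4.76 = 3370.4 (feasible in tier 1): TC = 79,200×$4.76 + (79,200/3370.4)×75.1 + (3370.4/2)×0.22×$4.76 = $380,521.49.
EOQ at $4.58 = 3436.0 < 6800, so use break Q=6800: TC = 79,200×$4.58 + (79,200/6800.0)×75.1 + (6800.0/2)×0.22×$4.58 = $367,036.53.
Lowest total cost among the candidates is at Q = 6800.0.

TC* ≈ $367,037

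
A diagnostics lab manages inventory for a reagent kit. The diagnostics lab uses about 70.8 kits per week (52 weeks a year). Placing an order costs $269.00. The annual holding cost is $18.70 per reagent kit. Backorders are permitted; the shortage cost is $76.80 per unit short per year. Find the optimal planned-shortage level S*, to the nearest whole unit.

Annual demand D = 70.8 × 52 = 3,681.6.
With planned backorders, Q* = √(2DS/H) · √((H+B)/B).
√(2DS/H) = √(2 × 3,681.6 × 269 / 18.7) = 325.453.
√((H+B)/B) = √((18.7+76.8)/76.8) = 1.1151.
Q* ≈ 362.919.
S* = Q* · H/(H+B) = 362.919 × 18.7/95.5 ≈ 71.064.

S* ≈ 71 kits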